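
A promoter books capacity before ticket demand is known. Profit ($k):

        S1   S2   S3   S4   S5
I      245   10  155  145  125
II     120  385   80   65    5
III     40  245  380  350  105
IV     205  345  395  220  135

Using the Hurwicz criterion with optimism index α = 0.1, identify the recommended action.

I: 0.1·245 + 0.9·10 = 33.5
II: 0.1·385 + 0.9·5 = 43
III: 0.1·380 + 0.9·40 = 74
IV: 0.1·395 + 0.9·135 = 161
Highest Hurwicz score = 161 → IV.

IV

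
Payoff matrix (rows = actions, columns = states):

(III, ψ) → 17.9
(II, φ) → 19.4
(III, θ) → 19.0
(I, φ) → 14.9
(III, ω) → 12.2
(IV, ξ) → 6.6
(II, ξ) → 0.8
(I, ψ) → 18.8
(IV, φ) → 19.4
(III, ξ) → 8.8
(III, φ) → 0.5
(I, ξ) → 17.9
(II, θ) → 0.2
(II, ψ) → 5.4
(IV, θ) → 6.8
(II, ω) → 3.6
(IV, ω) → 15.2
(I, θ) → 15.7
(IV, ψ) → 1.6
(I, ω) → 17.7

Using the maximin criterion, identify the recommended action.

I

Row minima: I=14.9, II=0.2, III=0.5, IV=1.6
Best worst-case = 14.9 → I.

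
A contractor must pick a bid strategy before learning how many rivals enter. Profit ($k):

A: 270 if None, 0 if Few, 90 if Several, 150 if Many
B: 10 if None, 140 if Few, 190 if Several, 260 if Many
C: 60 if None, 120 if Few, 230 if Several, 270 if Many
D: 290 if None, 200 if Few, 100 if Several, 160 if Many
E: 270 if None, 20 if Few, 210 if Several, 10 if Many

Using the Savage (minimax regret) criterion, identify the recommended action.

Column bests: None=290, Few=200, Several=230, Many=270.
A regrets: 20, 200, 140, 120 → max 200
B regrets: 280, 60, 40, 10 → max 280
C regrets: 230, 80, 0, 0 → max 230
D regrets: 0, 0, 130, 110 → max 130
E regrets: 20, 180, 20, 260 → max 260
Smallest max regret = 130 → D.

D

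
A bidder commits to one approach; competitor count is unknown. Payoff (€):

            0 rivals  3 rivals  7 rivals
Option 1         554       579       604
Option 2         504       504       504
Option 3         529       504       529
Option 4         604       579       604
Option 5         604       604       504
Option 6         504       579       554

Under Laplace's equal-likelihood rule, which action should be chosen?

Row averages: Option 1=579, Option 2=504, Option 3=1562/3, Option 4=1787/3, Option 5=1712/3, Option 6=1637/3
Highest average = 1787/3 → Option 4.

Option 4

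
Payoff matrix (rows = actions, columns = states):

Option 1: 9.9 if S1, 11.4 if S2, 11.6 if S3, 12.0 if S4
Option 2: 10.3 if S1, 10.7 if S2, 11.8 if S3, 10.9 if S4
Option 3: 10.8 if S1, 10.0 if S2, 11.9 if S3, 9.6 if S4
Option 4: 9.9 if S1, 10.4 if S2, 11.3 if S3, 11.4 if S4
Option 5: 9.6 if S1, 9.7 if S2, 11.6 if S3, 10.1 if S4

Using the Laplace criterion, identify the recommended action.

Option 1

Row averages: Option 1=11.225, Option 2=10.925, Option 3=10.575, Option 4=10.75, Option 5=10.25
Highest average = 11.225 → Option 1.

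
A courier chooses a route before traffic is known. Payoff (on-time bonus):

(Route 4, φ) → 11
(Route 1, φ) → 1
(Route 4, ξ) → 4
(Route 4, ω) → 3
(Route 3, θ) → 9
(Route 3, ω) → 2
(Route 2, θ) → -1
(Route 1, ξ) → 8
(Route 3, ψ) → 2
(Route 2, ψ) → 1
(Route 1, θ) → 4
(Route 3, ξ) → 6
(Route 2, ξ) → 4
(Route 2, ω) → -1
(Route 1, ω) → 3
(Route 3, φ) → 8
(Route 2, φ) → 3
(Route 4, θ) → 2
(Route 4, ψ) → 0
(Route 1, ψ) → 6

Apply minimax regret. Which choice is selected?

Column bests: θ=9, φ=11, ψ=6, ω=3, ξ=8.
Route 1 regrets: 5, 10, 0, 0, 0 → max 10
Route 2 regrets: 10, 8, 5, 4, 4 → max 10
Route 3 regrets: 0, 3, 4, 1, 2 → max 4
Route 4 regrets: 7, 0, 6, 0, 4 → max 7
Smallest max regret = 4 → Route 3.

Route 3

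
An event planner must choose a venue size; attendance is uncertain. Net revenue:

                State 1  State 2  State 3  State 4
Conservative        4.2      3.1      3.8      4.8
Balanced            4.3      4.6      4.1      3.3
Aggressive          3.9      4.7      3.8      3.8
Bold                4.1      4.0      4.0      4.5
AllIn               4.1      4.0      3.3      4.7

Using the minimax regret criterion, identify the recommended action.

Bold

Column bests: State 1=4.3, State 2=4.7, State 3=4.1, State 4=4.8.
Conservative regrets: 0.1, 1.6, 0.3, 0.0 → max 1.6
Balanced regrets: 0.0, 0.1, 0.0, 1.5 → max 1.5
Aggressive regrets: 0.4, 0.0, 0.3, 1.0 → max 1.0
Bold regrets: 0.2, 0.7, 0.1, 0.3 → max 0.7
AllIn regrets: 0.2, 0.7, 0.8, 0.1 → max 0.8
Smallest max regret = 0.7 → Bold.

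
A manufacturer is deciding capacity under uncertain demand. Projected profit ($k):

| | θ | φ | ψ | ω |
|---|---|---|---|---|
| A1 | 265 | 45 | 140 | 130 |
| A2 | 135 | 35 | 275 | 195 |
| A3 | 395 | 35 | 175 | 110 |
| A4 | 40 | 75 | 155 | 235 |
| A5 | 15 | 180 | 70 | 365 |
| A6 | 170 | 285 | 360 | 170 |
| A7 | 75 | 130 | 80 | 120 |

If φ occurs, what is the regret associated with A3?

250

Best payoff under φ is 285.
Regret = 285 − 35 = 250.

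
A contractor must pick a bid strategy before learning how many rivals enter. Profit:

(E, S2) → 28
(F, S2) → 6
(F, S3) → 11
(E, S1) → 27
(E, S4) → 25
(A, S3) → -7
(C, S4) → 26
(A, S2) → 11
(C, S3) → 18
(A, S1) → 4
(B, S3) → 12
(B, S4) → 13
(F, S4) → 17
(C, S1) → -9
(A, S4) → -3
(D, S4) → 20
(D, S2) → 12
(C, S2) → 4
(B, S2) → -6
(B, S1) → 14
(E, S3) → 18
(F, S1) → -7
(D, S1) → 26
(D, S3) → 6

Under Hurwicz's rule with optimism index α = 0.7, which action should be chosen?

A: 0.7·11 + 0.3·(-7) = 5.6
B: 0.7·14 + 0.3·(-6) = 8
C: 0.7·26 + 0.3·(-9) = 15.5
D: 0.7·26 + 0.3·6 = 20
E: 0.7·28 + 0.3·18 = 25
F: 0.7·17 + 0.3·(-7) = 9.8
Highest Hurwicz score = 25 → E.

E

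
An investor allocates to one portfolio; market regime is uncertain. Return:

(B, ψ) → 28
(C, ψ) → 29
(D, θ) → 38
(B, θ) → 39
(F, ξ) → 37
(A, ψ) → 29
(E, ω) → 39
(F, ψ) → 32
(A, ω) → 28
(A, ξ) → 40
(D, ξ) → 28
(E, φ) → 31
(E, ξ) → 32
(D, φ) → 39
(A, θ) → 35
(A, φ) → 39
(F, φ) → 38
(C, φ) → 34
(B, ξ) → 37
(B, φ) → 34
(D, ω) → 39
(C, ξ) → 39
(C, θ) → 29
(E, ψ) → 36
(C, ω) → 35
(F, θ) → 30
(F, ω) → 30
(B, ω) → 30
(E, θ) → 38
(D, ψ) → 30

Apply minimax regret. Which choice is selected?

Column bests: θ=39, φ=39, ψ=36, ω=39, ξ=40.
A regrets: 4, 0, 7, 11, 0 → max 11
B regrets: 0, 5, 8, 9, 3 → max 9
C regrets: 10, 5, 7, 4, 1 → max 10
D regrets: 1, 0, 6, 0, 12 → max 12
E regrets: 1, 8, 0, 0, 8 → max 8
F regrets: 9, 1, 4, 9, 3 → max 9
Smallest max regret = 8 → E.

E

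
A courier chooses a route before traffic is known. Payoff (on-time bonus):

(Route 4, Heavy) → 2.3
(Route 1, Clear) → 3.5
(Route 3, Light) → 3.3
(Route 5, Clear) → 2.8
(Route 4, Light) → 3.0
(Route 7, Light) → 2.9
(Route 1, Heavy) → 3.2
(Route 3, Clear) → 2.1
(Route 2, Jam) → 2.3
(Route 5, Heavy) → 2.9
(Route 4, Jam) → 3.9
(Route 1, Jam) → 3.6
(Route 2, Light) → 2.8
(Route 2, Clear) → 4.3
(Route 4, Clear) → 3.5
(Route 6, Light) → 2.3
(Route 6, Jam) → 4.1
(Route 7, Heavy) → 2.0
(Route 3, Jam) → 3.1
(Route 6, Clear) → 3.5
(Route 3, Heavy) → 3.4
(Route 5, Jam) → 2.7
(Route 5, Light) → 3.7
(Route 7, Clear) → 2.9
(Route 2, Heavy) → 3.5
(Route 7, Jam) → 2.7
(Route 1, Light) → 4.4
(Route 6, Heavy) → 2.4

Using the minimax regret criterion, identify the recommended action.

Route 1

Column bests: Clear=4.3, Light=4.4, Heavy=3.5, Jam=4.1.
Route 1 regrets: 0.8, 0.0, 0.3, 0.5 → max 0.8
Route 2 regrets: 0.0, 1.6, 0.0, 1.8 → max 1.8
Route 3 regrets: 2.2, 1.1, 0.1, 1.0 → max 2.2
Route 4 regrets: 0.8, 1.4, 1.2, 0.2 → max 1.4
Route 5 regrets: 1.5, 0.7, 0.6, 1.4 → max 1.5
Route 6 regrets: 0.8, 2.1, 1.1, 0.0 → max 2.1
Route 7 regrets: 1.4, 1.5, 1.5, 1.4 → max 1.5
Smallest max regret = 0.8 → Route 1.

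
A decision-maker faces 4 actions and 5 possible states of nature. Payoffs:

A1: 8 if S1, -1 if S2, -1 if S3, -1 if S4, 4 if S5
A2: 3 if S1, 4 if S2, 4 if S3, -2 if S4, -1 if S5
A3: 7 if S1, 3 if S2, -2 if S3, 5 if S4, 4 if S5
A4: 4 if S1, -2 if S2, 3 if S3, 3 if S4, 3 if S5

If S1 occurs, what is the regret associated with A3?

1

Best payoff under S1 is 8.
Regret = 8 − 7 = 1.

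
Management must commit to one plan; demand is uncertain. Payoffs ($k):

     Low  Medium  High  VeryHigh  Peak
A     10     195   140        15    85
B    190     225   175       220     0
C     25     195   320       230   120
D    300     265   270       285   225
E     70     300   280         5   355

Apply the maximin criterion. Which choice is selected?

Row minima: A=10, B=0, C=25, D=225, E=5
Best worst-case = 225 → D.

D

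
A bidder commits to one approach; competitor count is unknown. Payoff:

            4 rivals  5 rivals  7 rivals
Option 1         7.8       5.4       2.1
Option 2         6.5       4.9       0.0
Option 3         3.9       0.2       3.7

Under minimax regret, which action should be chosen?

Option 1

Column bests: 4 rivals=7.8, 5 rivals=5.4, 7 rivals=3.7.
Option 1 regrets: 0.0, 0.0, 1.6 → max 1.6
Option 2 regrets: 1.3, 0.5, 3.7 → max 3.7
Option 3 regrets: 3.9, 5.2, 0.0 → max 5.2
Smallest max regret = 1.6 → Option 1.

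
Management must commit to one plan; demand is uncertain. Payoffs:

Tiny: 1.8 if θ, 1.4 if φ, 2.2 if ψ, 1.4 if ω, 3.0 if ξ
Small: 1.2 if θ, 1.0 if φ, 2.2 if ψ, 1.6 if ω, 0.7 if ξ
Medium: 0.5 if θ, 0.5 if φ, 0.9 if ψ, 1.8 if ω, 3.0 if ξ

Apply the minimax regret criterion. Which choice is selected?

Column bests: θ=1.8, φ=1.4, ψ=2.2, ω=1.8, ξ=3.0.
Tiny regrets: 0.0, 0.0, 0.0, 0.4, 0.0 → max 0.4
Small regrets: 0.6, 0.4, 0.0, 0.2, 2.3 → max 2.3
Medium regrets: 1.3, 0.9, 1.3, 0.0, 0.0 → max 1.3
Smallest max regret = 0.4 → Tiny.

Tiny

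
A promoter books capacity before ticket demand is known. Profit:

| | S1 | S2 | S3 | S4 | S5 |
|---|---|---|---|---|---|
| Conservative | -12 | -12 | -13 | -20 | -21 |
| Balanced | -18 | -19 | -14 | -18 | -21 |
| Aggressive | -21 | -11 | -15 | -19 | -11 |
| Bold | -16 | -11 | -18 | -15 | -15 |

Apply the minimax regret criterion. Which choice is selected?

Column bests: S1=-12, S2=-11, S3=-13, S4=-15, S5=-11.
Conservative regrets: 0, 1, 0, 5, 10 → max 10
Balanced regrets: 6, 8, 1, 3, 10 → max 10
Aggressive regrets: 9, 0, 2, 4, 0 → max 9
Bold regrets: 4, 0, 5, 0, 4 → max 5
Smallest max regret = 5 → Bold.

Bold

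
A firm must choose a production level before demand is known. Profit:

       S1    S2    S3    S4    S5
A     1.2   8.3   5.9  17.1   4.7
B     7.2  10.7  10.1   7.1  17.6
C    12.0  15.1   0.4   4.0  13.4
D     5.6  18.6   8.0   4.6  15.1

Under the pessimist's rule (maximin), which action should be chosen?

Row minima: A=1.2, B=7.1, C=0.4, D=4.6
Best worst-case = 7.1 → B.

B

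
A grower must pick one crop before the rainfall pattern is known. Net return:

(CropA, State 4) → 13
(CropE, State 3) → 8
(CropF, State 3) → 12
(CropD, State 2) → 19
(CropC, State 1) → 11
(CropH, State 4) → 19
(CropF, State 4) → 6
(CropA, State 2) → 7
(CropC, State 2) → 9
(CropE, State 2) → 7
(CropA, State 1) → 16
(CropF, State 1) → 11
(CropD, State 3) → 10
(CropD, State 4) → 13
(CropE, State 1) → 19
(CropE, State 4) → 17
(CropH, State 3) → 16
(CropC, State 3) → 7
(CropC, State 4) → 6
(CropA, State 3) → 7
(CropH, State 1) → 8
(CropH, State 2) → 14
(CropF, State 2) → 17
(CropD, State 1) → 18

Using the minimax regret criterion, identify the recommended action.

CropD

Column bests: State 1=19, State 2=19, State 3=16, State 4=19.
CropA regrets: 3, 12, 9, 6 → max 12
CropC regrets: 8, 10, 9, 13 → max 13
CropF regrets: 8, 2, 4, 13 → max 13
CropH regrets: 11, 5, 0, 0 → max 11
CropE regrets: 0, 12, 8, 2 → max 12
CropD regrets: 1, 0, 6, 6 → max 6
Smallest max regret = 6 → CropD.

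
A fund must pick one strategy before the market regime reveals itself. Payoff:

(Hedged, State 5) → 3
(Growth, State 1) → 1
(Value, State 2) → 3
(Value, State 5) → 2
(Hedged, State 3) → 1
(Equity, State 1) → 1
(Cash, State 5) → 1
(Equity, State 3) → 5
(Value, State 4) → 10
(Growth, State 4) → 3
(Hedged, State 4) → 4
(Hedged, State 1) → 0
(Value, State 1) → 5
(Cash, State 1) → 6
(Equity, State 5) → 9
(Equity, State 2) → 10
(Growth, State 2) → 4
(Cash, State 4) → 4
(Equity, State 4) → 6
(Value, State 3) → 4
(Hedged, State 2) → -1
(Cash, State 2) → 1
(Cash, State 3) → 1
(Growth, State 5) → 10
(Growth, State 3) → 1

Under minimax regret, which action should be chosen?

Equity

Column bests: State 1=6, State 2=10, State 3=5, State 4=10, State 5=10.
Hedged regrets: 6, 11, 4, 6, 7 → max 11
Cash regrets: 0, 9, 4, 6, 9 → max 9
Value regrets: 1, 7, 1, 0, 8 → max 8
Growth regrets: 5, 6, 4, 7, 0 → max 7
Equity regrets: 5, 0, 0, 4, 1 → max 5
Smallest max regret = 5 → Equity.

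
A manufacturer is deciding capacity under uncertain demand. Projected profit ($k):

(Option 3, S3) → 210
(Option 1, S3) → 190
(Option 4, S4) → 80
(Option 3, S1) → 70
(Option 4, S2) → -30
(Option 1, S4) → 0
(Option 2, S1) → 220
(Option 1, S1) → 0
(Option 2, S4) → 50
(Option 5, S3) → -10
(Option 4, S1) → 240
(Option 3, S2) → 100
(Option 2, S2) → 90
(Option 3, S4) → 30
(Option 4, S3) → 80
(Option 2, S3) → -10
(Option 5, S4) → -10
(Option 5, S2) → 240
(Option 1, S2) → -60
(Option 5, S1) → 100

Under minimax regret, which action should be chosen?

Column bests: S1=240, S2=240, S3=210, S4=80.
Option 1 regrets: 240, 300, 20, 80 → max 300
Option 2 regrets: 20, 150, 220, 30 → max 220
Option 3 regrets: 170, 140, 0, 50 → max 170
Option 4 regrets: 0, 270, 130, 0 → max 270
Option 5 regrets: 140, 0, 220, 90 → max 220
Smallest max regret = 170 → Option 3.

Option 3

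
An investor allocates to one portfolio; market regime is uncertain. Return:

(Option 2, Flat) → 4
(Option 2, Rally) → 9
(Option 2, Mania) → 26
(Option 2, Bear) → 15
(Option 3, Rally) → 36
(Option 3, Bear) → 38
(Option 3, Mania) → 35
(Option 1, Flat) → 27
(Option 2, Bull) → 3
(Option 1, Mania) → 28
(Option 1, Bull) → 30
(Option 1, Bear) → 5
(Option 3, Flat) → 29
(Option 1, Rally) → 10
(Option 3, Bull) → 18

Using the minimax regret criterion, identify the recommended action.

Column bests: Bear=38, Flat=29, Bull=30, Rally=36, Mania=35.
Option 1 regrets: 33, 2, 0, 26, 7 → max 33
Option 2 regrets: 23, 25, 27, 27, 9 → max 27
Option 3 regrets: 0, 0, 12, 0, 0 → max 12
Smallest max regret = 12 → Option 3.

Option 3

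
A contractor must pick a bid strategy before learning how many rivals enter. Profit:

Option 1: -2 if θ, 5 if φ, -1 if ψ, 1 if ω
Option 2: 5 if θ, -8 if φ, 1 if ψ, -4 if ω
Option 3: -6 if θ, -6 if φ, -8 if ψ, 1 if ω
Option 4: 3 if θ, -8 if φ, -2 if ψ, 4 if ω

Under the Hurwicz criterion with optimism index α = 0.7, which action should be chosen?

Option 1: 0.7·5 + 0.3·(-2) = 2.9
Option 2: 0.7·5 + 0.3·(-8) = 1.1
Option 3: 0.7·1 + 0.3·(-8) = -1.7
Option 4: 0.7·4 + 0.3·(-8) = 0.4
Highest Hurwicz score = 2.9 → Option 1.

Option 1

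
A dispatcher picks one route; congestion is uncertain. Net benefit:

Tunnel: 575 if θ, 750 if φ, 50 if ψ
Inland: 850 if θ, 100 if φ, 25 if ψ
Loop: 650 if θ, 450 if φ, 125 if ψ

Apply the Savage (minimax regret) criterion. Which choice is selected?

Column bests: θ=850, φ=750, ψ=125.
Tunnel regrets: 275, 0, 75 → max 275
Inland regrets: 0, 650, 100 → max 650
Loop regrets: 200, 300, 0 → max 300
Smallest max regret = 275 → Tunnel.

Tunnel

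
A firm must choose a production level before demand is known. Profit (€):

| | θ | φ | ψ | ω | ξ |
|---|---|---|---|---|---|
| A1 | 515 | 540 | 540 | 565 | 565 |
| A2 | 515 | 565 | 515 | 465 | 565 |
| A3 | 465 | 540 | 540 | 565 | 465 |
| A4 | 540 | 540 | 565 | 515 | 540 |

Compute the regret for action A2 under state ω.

Best payoff under ω is 565.
Regret = 565 − 465 = 100.

100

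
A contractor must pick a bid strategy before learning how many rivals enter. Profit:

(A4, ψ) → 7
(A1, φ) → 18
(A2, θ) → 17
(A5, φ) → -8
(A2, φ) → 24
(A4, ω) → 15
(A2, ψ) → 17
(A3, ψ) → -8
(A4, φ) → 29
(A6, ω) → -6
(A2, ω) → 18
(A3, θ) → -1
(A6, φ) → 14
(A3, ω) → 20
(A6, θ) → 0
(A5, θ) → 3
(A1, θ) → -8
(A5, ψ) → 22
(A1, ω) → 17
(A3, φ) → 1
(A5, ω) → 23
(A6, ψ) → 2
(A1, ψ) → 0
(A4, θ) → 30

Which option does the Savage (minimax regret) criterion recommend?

Column bests: θ=30, φ=29, ψ=22, ω=23.
A1 regrets: 38, 11, 22, 6 → max 38
A2 regrets: 13, 5, 5, 5 → max 13
A3 regrets: 31, 28, 30, 3 → max 31
A4 regrets: 0, 0, 15, 8 → max 15
A5 regrets: 27, 37, 0, 0 → max 37
A6 regrets: 30, 15, 20, 29 → max 30
Smallest max regret = 13 → A2.

A2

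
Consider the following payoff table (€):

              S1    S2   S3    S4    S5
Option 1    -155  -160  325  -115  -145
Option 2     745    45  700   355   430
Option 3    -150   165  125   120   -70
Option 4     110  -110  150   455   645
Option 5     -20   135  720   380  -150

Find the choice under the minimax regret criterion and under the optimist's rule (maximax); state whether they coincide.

Column bests: S1=745, S2=165, S3=720, S4=455, S5=645.
Option 1 regrets: 900, 325, 395, 570, 790 → max 900
Option 2 regrets: 0, 120, 20, 100, 215 → max 215
Option 3 regrets: 895, 0, 595, 335, 715 → max 895
Option 4 regrets: 635, 275, 570, 0, 0 → max 635
Option 5 regrets: 765, 30, 0, 75, 795 → max 795
Smallest max regret = 215 → Option 2.
Row maxima: Option 1=325, Option 2=745, Option 3=165, Option 4=645, Option 5=720
Best best-case = 745 → Option 2.

minimax regret → Option 2; maximax → Option 2 (agree)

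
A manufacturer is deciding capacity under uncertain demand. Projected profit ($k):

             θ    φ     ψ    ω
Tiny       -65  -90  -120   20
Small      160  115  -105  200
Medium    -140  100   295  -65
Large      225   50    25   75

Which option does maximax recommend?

Row maxima: Tiny=20, Small=200, Medium=295, Large=225
Best best-case = 295 → Medium.

Medium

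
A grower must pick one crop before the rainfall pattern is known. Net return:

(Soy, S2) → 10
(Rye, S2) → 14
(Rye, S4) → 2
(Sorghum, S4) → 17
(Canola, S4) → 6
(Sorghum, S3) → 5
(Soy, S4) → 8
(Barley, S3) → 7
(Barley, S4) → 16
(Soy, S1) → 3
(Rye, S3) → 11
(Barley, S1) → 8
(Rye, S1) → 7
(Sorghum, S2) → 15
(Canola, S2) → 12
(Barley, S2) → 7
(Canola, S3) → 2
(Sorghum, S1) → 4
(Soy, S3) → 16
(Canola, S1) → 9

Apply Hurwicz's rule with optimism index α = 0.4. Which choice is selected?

Barley

Canola: 0.4·12 + 0.6·2 = 6
Soy: 0.4·16 + 0.6·3 = 8.2
Barley: 0.4·16 + 0.6·7 = 10.6
Rye: 0.4·14 + 0.6·2 = 6.8
Sorghum: 0.4·17 + 0.6·4 = 9.2
Highest Hurwicz score = 10.6 → Barley.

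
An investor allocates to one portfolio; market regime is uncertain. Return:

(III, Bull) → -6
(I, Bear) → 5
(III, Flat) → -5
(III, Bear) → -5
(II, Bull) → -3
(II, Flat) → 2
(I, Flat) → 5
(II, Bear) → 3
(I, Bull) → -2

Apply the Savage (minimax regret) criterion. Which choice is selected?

I

Column bests: Bear=5, Flat=5, Bull=-2.
I regrets: 0, 0, 0 → max 0
II regrets: 2, 3, 1 → max 3
III regrets: 10, 10, 4 → max 10
Smallest max regret = 0 → I.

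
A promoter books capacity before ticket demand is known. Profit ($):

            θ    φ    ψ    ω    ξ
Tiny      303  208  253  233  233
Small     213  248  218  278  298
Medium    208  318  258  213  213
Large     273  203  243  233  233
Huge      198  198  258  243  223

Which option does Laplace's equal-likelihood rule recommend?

Row averages: Tiny=246, Small=251, Medium=242, Large=237, Huge=224
Highest average = 251 → Small.

Small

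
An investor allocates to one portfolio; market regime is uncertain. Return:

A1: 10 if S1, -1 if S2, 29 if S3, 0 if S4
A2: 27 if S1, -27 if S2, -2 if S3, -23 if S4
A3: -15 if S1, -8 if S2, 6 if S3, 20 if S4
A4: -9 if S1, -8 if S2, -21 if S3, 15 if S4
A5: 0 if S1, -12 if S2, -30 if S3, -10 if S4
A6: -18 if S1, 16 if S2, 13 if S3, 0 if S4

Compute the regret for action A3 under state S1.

42

Best payoff under S1 is 27.
Regret = 27 − (-15) = 42.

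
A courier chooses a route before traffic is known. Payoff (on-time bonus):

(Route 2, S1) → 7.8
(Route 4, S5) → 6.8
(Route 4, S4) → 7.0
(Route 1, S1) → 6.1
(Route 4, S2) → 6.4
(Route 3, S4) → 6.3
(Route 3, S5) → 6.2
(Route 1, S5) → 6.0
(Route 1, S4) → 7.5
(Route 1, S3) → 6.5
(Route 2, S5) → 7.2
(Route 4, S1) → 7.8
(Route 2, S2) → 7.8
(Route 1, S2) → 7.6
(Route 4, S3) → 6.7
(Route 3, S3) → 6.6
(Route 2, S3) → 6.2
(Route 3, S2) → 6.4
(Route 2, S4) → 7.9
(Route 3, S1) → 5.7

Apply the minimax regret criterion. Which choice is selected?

Column bests: S1=7.8, S2=7.8, S3=6.7, S4=7.9, S5=7.2.
Route 1 regrets: 1.7, 0.2, 0.2, 0.4, 1.2 → max 1.7
Route 2 regrets: 0.0, 0.0, 0.5, 0.0, 0.0 → max 0.5
Route 3 regrets: 2.1, 1.4, 0.1, 1.6, 1.0 → max 2.1
Route 4 regrets: 0.0, 1.4, 0.0, 0.9, 0.4 → max 1.4
Smallest max regret = 0.5 → Route 2.

Route 2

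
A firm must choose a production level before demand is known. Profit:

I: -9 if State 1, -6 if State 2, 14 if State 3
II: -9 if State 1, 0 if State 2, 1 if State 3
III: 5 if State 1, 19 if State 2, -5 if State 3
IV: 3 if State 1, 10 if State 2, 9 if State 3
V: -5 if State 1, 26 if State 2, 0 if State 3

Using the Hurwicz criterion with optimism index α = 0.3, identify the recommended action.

I: 0.3·14 + 0.7·(-9) = -2.1
II: 0.3·1 + 0.7·(-9) = -6
III: 0.3·19 + 0.7·(-5) = 2.2
IV: 0.3·10 + 0.7·3 = 5.1
V: 0.3·26 + 0.7·(-5) = 4.3
Highest Hurwicz score = 5.1 → IV.

IV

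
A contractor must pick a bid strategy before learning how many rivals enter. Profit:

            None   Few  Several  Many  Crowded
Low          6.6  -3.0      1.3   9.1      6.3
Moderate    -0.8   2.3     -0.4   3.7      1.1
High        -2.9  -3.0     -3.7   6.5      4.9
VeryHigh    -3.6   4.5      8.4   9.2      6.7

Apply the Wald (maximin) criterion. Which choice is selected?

Moderate

Row minima: Low=-3.0, Moderate=-0.8, High=-3.7, VeryHigh=-3.6
Best worst-case = -0.8 → Moderate.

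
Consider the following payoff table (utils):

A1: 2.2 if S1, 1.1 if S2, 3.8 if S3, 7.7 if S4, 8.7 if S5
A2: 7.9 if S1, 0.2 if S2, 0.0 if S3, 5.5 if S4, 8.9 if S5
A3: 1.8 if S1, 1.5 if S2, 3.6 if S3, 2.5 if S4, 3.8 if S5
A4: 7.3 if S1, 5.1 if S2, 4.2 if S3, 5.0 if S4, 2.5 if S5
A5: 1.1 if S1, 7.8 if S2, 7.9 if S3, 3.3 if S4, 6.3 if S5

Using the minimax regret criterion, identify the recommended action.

Column bests: S1=7.9, S2=7.8, S3=7.9, S4=7.7, S5=8.9.
A1 regrets: 5.7, 6.7, 4.1, 0.0, 0.2 → max 6.7
A2 regrets: 0.0, 7.6, 7.9, 2.2, 0.0 → max 7.9
A3 regrets: 6.1, 6.3, 4.3, 5.2, 5.1 → max 6.3
A4 regrets: 0.6, 2.7, 3.7, 2.7, 6.4 → max 6.4
A5 regrets: 6.8, 0.0, 0.0, 4.4, 2.6 → max 6.8
Smallest max regret = 6.3 → A3.

A3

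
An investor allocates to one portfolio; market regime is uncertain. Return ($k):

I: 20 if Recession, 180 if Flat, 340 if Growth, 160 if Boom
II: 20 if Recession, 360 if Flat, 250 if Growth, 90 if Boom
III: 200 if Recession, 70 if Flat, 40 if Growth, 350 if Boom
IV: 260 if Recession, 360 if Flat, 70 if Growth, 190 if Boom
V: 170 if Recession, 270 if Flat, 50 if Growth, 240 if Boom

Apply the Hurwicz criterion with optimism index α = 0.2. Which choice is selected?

I: 0.2·340 + 0.8·20 = 84
II: 0.2·360 + 0.8·20 = 88
III: 0.2·350 + 0.8·40 = 102
IV: 0.2·360 + 0.8·70 = 128
V: 0.2·270 + 0.8·50 = 94
Highest Hurwicz score = 128 → IV.

IV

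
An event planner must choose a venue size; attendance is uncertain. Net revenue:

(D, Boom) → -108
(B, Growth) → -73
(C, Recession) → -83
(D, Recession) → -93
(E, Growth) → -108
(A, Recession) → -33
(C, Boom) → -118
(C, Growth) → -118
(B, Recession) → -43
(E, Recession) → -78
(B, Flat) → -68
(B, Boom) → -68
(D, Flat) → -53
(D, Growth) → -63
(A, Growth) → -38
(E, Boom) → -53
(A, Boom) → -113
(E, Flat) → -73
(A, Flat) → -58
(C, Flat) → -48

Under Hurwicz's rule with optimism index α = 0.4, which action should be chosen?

B

A: 0.4·(-33) + 0.6·(-113) = -81
B: 0.4·(-43) + 0.6·(-73) = -61
C: 0.4·(-48) + 0.6·(-118) = -90
D: 0.4·(-53) + 0.6·(-108) = -86
E: 0.4·(-53) + 0.6·(-108) = -86
Highest Hurwicz score = -61 → B.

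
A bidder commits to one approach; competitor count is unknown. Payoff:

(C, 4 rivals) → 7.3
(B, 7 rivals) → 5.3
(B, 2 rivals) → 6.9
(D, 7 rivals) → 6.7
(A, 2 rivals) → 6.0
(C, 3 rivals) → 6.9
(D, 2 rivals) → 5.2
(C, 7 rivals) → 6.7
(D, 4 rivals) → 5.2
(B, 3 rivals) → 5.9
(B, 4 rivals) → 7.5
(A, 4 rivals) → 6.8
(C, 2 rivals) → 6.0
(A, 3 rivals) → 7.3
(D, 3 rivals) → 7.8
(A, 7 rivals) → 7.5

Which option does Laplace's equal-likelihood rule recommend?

Row averages: A=6.9, B=6.4, C=6.725, D=6.225
Highest average = 6.9 → A.

A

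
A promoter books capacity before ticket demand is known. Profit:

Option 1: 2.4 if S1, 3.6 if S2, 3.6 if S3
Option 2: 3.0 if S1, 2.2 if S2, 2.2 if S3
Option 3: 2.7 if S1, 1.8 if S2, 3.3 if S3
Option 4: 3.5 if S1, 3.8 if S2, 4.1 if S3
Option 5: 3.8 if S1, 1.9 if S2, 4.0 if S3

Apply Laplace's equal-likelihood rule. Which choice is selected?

Option 4

Row averages: Option 1=3.2, Option 2=37/15, Option 3=2.6, Option 4=3.8, Option 5=97/30
Highest average = 3.8 → Option 4.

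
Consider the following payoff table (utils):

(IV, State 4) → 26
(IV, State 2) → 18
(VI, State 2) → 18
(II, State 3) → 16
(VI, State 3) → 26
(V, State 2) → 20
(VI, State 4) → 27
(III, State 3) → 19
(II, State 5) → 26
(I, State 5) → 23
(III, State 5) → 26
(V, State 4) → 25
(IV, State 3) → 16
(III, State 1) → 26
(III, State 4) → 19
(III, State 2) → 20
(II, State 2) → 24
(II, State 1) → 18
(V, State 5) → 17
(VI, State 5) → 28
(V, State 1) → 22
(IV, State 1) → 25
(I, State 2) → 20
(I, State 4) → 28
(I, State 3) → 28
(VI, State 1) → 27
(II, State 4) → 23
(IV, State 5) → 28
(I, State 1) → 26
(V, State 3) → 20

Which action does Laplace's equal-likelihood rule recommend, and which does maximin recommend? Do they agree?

laplace → VI; maximin → I (disagree)

Row averages: I=25, II=21.4, III=22, IV=22.6, V=20.8, VI=25.2
Highest average = 25.2 → VI.
Row minima: I=20, II=16, III=19, IV=16, V=17, VI=18
Best worst-case = 20 → I.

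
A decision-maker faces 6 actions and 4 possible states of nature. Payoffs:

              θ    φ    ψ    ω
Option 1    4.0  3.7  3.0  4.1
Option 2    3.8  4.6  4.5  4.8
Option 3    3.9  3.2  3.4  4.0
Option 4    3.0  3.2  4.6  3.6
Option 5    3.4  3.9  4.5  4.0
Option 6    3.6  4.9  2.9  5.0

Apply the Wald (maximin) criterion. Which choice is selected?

Option 2

Row minima: Option 1=3.0, Option 2=3.8, Option 3=3.2, Option 4=3.0, Option 5=3.4, Option 6=2.9
Best worst-case = 3.8 → Option 2.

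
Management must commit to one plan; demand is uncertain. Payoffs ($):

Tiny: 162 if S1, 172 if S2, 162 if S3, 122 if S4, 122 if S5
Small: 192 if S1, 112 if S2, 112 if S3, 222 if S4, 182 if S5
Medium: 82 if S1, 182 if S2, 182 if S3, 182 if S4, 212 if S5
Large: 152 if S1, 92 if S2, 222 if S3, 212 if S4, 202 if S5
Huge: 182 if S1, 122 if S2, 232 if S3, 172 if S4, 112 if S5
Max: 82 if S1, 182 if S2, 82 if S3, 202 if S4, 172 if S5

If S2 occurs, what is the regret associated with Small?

70

Best payoff under S2 is 182.
Regret = 182 − 112 = 70.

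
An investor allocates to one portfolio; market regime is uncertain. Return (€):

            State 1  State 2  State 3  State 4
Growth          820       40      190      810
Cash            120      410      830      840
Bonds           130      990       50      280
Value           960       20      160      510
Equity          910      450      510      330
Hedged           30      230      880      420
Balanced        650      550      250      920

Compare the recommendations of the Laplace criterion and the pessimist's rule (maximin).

Row averages: Growth=465, Cash=550, Bonds=362.5, Value=412.5, Equity=550, Hedged=390, Balanced=592.5
Highest average = 592.5 → Balanced.
Row minima: Growth=40, Cash=120, Bonds=50, Value=20, Equity=330, Hedged=30, Balanced=250
Best worst-case = 330 → Equity.

laplace → Balanced; maximin → Equity (disagree)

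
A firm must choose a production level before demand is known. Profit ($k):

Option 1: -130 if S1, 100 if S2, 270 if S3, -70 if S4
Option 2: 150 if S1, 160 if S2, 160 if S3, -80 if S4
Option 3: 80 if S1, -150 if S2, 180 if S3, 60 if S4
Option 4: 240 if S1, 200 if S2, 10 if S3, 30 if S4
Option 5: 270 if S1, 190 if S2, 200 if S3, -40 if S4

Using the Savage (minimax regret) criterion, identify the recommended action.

Column bests: S1=270, S2=200, S3=270, S4=60.
Option 1 regrets: 400, 100, 0, 130 → max 400
Option 2 regrets: 120, 40, 110, 140 → max 140
Option 3 regrets: 190, 350, 90, 0 → max 350
Option 4 regrets: 30, 0, 260, 30 → max 260
Option 5 regrets: 0, 10, 70, 100 → max 100
Smallest max regret = 100 → Option 5.

Option 5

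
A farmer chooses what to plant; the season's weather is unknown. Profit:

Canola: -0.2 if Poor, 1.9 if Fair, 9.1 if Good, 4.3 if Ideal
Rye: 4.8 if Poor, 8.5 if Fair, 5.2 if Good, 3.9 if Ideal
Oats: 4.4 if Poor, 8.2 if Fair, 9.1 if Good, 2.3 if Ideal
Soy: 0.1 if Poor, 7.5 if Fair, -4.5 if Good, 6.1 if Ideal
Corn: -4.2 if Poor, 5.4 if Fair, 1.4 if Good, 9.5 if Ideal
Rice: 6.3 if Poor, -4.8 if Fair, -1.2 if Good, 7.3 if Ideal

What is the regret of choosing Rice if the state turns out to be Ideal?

Best payoff under Ideal is 9.5.
Regret = 9.5 − 7.3 = 2.2.

2.2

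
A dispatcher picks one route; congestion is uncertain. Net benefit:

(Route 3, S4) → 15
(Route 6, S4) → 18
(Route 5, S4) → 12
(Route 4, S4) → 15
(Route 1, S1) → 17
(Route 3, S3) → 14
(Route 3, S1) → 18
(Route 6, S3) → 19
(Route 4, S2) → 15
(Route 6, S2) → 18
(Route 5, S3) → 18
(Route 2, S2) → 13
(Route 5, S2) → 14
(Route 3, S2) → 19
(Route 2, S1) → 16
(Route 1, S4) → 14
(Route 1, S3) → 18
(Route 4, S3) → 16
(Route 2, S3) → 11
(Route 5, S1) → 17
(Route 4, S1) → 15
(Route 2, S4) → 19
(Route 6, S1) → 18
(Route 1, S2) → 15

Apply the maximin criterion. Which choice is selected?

Row minima: Route 1=14, Route 2=11, Route 3=14, Route 4=15, Route 5=12, Route 6=18
Best worst-case = 18 → Route 6.

Route 6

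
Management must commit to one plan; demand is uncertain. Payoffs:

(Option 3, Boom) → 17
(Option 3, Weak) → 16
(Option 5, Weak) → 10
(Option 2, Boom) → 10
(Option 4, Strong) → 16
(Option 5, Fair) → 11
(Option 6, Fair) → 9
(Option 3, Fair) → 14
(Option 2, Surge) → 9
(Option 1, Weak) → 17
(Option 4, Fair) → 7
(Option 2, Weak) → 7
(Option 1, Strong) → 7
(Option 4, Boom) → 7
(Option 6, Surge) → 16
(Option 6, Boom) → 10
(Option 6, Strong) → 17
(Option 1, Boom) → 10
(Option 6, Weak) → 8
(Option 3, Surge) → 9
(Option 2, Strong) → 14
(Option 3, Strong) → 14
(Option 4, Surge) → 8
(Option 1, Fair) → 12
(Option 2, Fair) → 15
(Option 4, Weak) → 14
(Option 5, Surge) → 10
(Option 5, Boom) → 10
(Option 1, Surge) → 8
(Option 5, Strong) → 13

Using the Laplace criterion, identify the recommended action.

Option 3

Row averages: Option 1=10.8, Option 2=11, Option 3=14, Option 4=10.4, Option 5=10.8, Option 6=12
Highest average = 14 → Option 3.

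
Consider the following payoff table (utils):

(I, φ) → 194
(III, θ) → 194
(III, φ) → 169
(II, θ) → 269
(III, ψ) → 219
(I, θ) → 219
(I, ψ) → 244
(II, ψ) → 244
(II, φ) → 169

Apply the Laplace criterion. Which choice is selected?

Row averages: I=219, II=682/3, III=194
Highest average = 682/3 → II.

II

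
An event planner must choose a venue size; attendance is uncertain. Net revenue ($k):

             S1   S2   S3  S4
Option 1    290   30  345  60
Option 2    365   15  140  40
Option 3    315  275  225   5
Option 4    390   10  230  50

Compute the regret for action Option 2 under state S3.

205

Best payoff under S3 is 345.
Regret = 345 − 140 = 205.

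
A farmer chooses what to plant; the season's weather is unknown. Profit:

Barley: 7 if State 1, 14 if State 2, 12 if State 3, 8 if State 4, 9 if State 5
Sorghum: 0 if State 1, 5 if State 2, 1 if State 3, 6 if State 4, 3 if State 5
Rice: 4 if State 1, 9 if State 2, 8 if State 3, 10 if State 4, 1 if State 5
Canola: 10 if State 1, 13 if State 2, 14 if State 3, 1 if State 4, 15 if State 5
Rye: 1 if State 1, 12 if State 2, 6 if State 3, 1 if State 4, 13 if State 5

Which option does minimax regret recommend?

Barley

Column bests: State 1=10, State 2=14, State 3=14, State 4=10, State 5=15.
Barley regrets: 3, 0, 2, 2, 6 → max 6
Sorghum regrets: 10, 9, 13, 4, 12 → max 13
Rice regrets: 6, 5, 6, 0, 14 → max 14
Canola regrets: 0, 1, 0, 9, 0 → max 9
Rye regrets: 9, 2, 8, 9, 2 → max 9
Smallest max regret = 6 → Barley.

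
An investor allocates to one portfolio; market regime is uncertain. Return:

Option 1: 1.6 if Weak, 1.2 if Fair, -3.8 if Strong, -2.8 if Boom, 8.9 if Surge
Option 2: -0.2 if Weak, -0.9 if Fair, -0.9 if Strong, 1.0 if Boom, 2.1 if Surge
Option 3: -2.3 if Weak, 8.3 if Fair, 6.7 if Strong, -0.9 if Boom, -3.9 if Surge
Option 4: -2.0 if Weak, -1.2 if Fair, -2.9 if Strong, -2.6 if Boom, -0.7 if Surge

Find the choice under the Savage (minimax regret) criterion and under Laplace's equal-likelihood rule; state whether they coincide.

minimax regret → Option 2; laplace → Option 3 (disagree)

Column bests: Weak=1.6, Fair=8.3, Strong=6.7, Boom=1.0, Surge=8.9.
Option 1 regrets: 0.0, 7.1, 10.5, 3.8, 0.0 → max 10.5
Option 2 regrets: 1.8, 9.2, 7.6, 0.0, 6.8 → max 9.2
Option 3 regrets: 3.9, 0.0, 0.0, 1.9, 12.8 → max 12.8
Option 4 regrets: 3.6, 9.5, 9.6, 3.6, 9.6 → max 9.6
Smallest max regret = 9.2 → Option 2.
Row averages: Option 1=1.02, Option 2=0.22, Option 3=1.58, Option 4=-1.88
Highest average = 1.58 → Option 3.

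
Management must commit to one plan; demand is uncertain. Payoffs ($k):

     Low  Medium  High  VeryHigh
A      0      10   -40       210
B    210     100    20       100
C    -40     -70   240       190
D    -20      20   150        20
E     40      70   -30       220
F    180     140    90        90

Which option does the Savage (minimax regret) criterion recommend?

F

Column bests: Low=210, Medium=140, High=240, VeryHigh=220.
A regrets: 210, 130, 280, 10 → max 280
B regrets: 0, 40, 220, 120 → max 220
C regrets: 250, 210, 0, 30 → max 250
D regrets: 230, 120, 90, 200 → max 230
E regrets: 170, 70, 270, 0 → max 270
F regrets: 30, 0, 150, 130 → max 150
Smallest max regret = 150 → F.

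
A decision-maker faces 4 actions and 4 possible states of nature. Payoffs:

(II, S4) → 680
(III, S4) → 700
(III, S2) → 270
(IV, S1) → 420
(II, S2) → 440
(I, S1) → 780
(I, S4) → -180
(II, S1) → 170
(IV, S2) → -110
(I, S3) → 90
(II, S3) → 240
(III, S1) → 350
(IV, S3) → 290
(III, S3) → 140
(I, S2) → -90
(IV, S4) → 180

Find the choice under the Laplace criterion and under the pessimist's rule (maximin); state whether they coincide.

laplace → II; maximin → II (agree)

Row averages: I=150, II=382.5, III=365, IV=195
Highest average = 382.5 → II.
Row minima: I=-180, II=170, III=140, IV=-110
Best worst-case = 170 → II.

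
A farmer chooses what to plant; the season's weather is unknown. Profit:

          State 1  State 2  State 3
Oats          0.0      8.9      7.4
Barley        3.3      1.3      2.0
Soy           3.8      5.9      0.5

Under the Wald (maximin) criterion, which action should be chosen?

Barley

Row minima: Oats=0.0, Barley=1.3, Soy=0.5
Best worst-case = 1.3 → Barley.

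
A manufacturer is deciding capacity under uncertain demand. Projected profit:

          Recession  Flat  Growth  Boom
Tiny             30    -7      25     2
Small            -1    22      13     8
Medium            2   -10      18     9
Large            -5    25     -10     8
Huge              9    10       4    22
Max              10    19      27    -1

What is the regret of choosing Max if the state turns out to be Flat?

Best payoff under Flat is 25.
Regret = 25 − 19 = 6.

6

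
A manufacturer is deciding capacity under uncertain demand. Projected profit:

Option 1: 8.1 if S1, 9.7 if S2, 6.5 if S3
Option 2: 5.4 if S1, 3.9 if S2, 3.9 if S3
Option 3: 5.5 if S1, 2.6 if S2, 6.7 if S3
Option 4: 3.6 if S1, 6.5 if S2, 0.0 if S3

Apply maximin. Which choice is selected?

Row minima: Option 1=6.5, Option 2=3.9, Option 3=2.6, Option 4=0.0
Best worst-case = 6.5 → Option 1.

Option 1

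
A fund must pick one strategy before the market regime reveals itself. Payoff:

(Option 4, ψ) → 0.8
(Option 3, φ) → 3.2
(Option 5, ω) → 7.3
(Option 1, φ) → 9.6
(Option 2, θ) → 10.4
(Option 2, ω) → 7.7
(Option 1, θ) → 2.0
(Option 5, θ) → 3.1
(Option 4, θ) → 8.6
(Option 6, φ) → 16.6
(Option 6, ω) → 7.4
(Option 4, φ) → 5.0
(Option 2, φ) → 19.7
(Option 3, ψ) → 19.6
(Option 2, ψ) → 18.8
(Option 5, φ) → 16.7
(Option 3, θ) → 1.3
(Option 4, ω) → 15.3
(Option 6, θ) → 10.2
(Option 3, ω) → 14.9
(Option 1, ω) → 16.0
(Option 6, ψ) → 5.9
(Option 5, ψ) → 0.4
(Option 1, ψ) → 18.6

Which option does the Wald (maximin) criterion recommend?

Option 2

Row minima: Option 1=2.0, Option 2=7.7, Option 3=1.3, Option 4=0.8, Option 5=0.4, Option 6=5.9
Best worst-case = 7.7 → Option 2.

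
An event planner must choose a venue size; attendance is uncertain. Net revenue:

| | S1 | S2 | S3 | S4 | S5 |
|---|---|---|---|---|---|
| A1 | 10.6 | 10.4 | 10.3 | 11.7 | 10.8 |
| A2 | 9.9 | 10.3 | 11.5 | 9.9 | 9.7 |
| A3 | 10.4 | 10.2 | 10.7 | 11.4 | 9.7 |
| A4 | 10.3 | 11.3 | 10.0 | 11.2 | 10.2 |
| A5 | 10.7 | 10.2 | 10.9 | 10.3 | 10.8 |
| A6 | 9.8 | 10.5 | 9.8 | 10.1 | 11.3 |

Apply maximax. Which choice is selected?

Row maxima: A1=11.7, A2=11.5, A3=11.4, A4=11.3, A5=10.9, A6=11.3
Best best-case = 11.7 → A1.

A1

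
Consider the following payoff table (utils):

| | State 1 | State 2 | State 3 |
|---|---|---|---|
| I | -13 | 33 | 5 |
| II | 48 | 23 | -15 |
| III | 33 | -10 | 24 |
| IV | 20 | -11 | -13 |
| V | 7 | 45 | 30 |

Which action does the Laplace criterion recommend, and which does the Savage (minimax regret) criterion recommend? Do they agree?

laplace → V; minimax regret → V (agree)

Row averages: I=25/3, II=56/3, III=47/3, IV=-4/3, V=82/3
Highest average = 82/3 → V.
Column bests: State 1=48, State 2=45, State 3=30.
I regrets: 61, 12, 25 → max 61
II regrets: 0, 22, 45 → max 45
III regrets: 15, 55, 6 → max 55
IV regrets: 28, 56, 43 → max 56
V regrets: 41, 0, 0 → max 41
Smallest max regret = 41 → V.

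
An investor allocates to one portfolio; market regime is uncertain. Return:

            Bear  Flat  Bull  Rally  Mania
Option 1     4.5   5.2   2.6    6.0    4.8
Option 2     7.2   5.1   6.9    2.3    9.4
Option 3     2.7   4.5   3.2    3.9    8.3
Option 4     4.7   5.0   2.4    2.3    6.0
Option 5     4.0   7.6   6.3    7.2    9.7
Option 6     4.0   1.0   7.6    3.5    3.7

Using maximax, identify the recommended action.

Row maxima: Option 1=6.0, Option 2=9.4, Option 3=8.3, Option 4=6.0, Option 5=9.7, Option 6=7.6
Best best-case = 9.7 → Option 5.

Option 5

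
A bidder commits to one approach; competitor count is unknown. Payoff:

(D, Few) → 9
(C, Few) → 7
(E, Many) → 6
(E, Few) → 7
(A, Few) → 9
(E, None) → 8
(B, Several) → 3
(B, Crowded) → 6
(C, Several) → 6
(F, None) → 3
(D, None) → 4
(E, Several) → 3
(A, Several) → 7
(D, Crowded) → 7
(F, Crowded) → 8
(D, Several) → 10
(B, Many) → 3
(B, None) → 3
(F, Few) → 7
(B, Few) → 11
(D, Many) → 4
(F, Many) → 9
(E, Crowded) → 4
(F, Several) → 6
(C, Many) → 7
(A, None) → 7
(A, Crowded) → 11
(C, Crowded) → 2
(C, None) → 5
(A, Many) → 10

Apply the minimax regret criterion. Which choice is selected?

A

Column bests: None=8, Few=11, Several=10, Many=10, Crowded=11.
A regrets: 1, 2, 3, 0, 0 → max 3
B regrets: 5, 0, 7, 7, 5 → max 7
C regrets: 3, 4, 4, 3, 9 → max 9
D regrets: 4, 2, 0, 6, 4 → max 6
E regrets: 0, 4, 7, 4, 7 → max 7
F regrets: 5, 4, 4, 1, 3 → max 5
Smallest max regret = 3 → A.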